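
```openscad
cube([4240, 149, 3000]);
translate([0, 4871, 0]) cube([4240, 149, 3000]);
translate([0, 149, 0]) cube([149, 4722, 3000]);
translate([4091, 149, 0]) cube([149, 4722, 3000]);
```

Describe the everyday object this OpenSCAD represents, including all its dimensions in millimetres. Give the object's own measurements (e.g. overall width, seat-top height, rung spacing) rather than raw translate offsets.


The wall frame of a small rectangular building: four walls, each 3000 mm tall and 149 mm thick, enclosing a footprint 4240 mm (x) by 5020 mm (y) outside-to-outside, with no floor or roof. The front and back walls (the −y and +y sides) span the full width; the two side walls fit between them.


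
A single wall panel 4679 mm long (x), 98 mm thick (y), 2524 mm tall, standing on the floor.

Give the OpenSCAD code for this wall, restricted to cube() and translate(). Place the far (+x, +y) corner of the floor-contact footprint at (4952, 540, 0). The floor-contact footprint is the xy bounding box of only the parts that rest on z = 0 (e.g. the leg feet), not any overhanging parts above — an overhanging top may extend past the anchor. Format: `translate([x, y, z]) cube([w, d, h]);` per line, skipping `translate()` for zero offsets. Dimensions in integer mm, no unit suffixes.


translate([273, 442, 0]) cube([4679, 98, 2524]);


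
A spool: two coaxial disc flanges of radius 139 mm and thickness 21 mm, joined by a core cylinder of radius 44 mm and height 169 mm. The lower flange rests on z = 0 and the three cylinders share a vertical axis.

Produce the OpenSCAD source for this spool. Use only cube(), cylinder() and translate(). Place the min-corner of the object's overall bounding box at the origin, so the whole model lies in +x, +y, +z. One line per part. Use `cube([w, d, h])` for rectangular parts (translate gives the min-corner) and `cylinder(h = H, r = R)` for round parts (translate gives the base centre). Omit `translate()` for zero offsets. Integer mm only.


translate([139, 139, 0]) cylinder(h = 21, r = 139);
translate([139, 139, 21]) cylinder(h = 169, r = 44);
translate([139, 139, 190]) cylinder(h = 21, r = 139);


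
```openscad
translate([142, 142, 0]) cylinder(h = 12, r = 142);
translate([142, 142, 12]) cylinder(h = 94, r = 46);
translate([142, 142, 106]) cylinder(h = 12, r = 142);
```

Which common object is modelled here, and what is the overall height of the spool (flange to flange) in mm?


A spool. The overall height is 118 mm.

Three coaxial cylinders, large–small–large — a spool. Two 12 mm flanges and a 94 mm core give 12 + 94 + 12 = 118 mm.


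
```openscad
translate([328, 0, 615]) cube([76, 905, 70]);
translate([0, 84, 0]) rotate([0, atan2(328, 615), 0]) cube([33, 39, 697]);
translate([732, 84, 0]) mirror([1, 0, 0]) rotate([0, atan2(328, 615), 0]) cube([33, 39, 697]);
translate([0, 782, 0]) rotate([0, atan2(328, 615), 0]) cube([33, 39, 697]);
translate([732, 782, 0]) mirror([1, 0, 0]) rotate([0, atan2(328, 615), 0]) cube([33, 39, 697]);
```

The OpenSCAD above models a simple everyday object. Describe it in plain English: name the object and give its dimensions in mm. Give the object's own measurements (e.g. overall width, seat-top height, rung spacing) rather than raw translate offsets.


A sawhorse. A 76×905×70 mm beam (x, y, z) sits on two A-frame leg pairs. Each pair is two raked legs of 33×39 mm section (39 mm along y) splaying symmetrically in x. Each leg rises 615 mm vertically over 328 mm of horizontal reach and is 697 mm long along its own axis. Every leg's outer bottom edge rests on the floor and its outer top edge meets a bottom edge of the beam — the left legs (tilting toward +x) meet the beam's −x bottom edge, the right legs (their mirror images, tilting toward −x) meet its +x bottom edge — so the leg tops tuck under the beam, the beam's underside is 615 mm above the floor, and the feet are 732 mm apart outside-to-outside with the beam centred between them. The two leg pairs are set in 84 mm from either end of the beam.


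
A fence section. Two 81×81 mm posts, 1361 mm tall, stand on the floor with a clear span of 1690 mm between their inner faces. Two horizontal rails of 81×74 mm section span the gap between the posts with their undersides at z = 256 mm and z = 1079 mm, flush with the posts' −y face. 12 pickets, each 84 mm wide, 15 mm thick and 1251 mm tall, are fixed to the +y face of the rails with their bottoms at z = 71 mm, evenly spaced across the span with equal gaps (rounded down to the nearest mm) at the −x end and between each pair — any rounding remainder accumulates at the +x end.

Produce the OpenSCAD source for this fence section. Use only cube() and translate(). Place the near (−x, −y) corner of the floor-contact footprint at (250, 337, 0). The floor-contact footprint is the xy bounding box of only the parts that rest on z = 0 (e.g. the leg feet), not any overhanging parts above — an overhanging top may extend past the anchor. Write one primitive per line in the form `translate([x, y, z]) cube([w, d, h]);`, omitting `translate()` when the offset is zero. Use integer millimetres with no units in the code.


translate([250, 337, 0]) cube([81, 81, 1361]);
translate([2021, 337, 0]) cube([81, 81, 1361]);
translate([331, 337, 256]) cube([1690, 81, 74]);
translate([331, 337, 1079]) cube([1690, 81, 74]);
translate([383, 418, 71]) cube([84, 15, 1251]);
translate([519, 418, 71]) cube([84, 15, 1251]);
translate([655, 418, 71]) cube([84, 15, 1251]);
translate([791, 418, 71]) cube([84, 15, 1251]);
translate([927, 418, 71]) cube([84, 15, 1251]);
translate([1063, 418, 71]) cube([84, 15, 1251]);
translate([1199, 418, 71]) cube([84, 15, 1251]);
translate([1335, 418, 71]) cube([84, 15, 1251]);
translate([1471, 418, 71]) cube([84, 15, 1251]);
translate([1607, 418, 71]) cube([84, 15, 1251]);
translate([1743, 418, 71]) cube([84, 15, 1251]);
translate([1879, 418, 71]) cube([84, 15, 1251]);


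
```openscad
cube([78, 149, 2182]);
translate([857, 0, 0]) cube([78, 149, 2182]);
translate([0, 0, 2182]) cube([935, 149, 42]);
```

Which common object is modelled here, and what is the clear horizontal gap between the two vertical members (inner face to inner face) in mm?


A door frame. The clear opening width is 779 mm.

Two 2182 mm tall posts with a header on top — a door frame. The left jamb is 78 mm wide at x = 0; the right jamb starts at x = 857. The clear opening is 857 − 78 = 779 mm.


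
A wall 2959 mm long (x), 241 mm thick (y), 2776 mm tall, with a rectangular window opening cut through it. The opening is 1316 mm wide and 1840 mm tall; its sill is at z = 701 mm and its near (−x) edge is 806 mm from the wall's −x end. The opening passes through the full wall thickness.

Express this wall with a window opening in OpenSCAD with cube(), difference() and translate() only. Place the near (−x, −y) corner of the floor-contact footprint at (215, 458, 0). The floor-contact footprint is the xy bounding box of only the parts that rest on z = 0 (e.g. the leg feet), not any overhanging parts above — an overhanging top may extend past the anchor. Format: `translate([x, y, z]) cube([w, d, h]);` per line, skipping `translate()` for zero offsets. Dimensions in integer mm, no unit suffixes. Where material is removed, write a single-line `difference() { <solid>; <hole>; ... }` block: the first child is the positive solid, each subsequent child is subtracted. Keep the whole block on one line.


difference() { translate([215, 458, 0]) cube([2959, 241, 2776]); translate([1021, 458, 701]) cube([1316, 241, 1840]); }


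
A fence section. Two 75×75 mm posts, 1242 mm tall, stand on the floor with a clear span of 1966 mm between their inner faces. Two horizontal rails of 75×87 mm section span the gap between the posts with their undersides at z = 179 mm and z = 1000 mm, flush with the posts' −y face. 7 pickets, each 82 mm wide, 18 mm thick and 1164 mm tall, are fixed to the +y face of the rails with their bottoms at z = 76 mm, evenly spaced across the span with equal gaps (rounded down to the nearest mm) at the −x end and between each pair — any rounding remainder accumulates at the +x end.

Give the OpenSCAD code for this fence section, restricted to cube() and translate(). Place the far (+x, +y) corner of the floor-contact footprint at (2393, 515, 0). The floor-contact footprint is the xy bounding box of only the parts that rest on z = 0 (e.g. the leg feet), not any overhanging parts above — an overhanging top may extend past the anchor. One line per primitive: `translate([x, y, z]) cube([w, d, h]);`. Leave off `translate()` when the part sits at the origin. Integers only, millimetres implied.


translate([277, 440, 0]) cube([75, 75, 1242]);
translate([2318, 440, 0]) cube([75, 75, 1242]);
translate([352, 440, 179]) cube([1966, 75, 87]);
translate([352, 440, 1000]) cube([1966, 75, 87]);
translate([526, 515, 76]) cube([82, 18, 1164]);
translate([782, 515, 76]) cube([82, 18, 1164]);
translate([1038, 515, 76]) cube([82, 18, 1164]);
translate([1294, 515, 76]) cube([82, 18, 1164]);
translate([1550, 515, 76]) cube([82, 18, 1164]);
translate([1806, 515, 76]) cube([82, 18, 1164]);
translate([2062, 515, 76]) cube([82, 18, 1164]);


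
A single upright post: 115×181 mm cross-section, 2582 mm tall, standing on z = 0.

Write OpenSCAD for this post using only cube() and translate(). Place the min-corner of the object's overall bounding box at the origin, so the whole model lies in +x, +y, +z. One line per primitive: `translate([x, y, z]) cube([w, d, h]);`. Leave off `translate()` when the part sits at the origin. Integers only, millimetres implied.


cube([115, 181, 2582]);


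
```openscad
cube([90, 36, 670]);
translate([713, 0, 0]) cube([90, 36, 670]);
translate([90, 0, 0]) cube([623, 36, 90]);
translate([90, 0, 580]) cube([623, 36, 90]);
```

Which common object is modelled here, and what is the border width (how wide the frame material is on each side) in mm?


A picture frame. The border width is 90 mm.

Four thin pieces enclosing a rectangular opening — a picture frame. The two full-height stiles are 670 mm tall; the top rail sits at z = 580 and is 90 mm tall, so the border above the opening is 670 − 580 = 90 mm, matching the stile x-width.


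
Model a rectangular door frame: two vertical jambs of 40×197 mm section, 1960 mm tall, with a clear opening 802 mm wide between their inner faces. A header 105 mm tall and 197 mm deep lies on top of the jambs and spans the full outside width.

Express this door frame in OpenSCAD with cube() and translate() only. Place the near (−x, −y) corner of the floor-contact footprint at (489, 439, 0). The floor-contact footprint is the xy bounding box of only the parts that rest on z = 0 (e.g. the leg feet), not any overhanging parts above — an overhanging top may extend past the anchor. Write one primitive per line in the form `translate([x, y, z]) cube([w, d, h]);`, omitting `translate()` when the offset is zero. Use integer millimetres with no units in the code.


translate([489, 439, 0]) cube([40, 197, 1960]);
translate([1331, 439, 0]) cube([40, 197, 1960]);
translate([489, 439, 1960]) cube([882, 197, 105]);


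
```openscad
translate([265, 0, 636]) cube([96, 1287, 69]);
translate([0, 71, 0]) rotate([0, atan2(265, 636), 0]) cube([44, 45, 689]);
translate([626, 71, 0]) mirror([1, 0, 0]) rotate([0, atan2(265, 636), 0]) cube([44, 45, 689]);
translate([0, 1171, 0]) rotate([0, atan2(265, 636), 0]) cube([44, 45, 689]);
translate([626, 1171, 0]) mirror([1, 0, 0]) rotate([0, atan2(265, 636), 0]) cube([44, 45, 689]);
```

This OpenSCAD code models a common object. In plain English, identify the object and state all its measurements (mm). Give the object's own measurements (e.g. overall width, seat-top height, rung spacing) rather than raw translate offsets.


A sawhorse. A 96×1287×69 mm beam (x, y, z) sits on two A-frame leg pairs. Each pair is two raked legs of 44×45 mm section (45 mm along y) splaying symmetrically in x. Each leg rises 636 mm vertically over 265 mm of horizontal reach and is 689 mm long along its own axis. Every leg's outer bottom edge rests on the floor and its outer top edge meets a bottom edge of the beam — the left legs (tilting toward +x) meet the beam's −x bottom edge, the right legs (their mirror images, tilting toward −x) meet its +x bottom edge — so the leg tops tuck under the beam, the beam's underside is 636 mm above the floor, and the feet are 626 mm apart outside-to-outside with the beam centred between them. The two leg pairs are set in 71 mm from either end of the beam.


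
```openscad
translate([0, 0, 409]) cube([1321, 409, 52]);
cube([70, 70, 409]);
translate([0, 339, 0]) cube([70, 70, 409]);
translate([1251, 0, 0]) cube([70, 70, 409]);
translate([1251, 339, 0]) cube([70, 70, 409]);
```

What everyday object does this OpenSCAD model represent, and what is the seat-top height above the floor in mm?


A bench. The seat-top height is 461 mm.

A long slab on four corner posts — a bench. The slab sits at z = 409 with thickness 52, so the top is 409 + 52 = 461 mm.


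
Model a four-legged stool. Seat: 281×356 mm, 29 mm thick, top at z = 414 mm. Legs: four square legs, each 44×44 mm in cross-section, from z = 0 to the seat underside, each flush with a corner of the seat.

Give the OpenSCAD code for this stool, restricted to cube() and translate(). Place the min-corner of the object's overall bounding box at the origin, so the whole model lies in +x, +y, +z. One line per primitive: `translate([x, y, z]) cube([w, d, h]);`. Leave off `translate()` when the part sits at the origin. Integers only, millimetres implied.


translate([0, 0, 385]) cube([281, 356, 29]);
cube([44, 44, 385]);
translate([237, 0, 0]) cube([44, 44, 385]);
translate([0, 312, 0]) cube([44, 44, 385]);
translate([237, 312, 0]) cube([44, 44, 385]);


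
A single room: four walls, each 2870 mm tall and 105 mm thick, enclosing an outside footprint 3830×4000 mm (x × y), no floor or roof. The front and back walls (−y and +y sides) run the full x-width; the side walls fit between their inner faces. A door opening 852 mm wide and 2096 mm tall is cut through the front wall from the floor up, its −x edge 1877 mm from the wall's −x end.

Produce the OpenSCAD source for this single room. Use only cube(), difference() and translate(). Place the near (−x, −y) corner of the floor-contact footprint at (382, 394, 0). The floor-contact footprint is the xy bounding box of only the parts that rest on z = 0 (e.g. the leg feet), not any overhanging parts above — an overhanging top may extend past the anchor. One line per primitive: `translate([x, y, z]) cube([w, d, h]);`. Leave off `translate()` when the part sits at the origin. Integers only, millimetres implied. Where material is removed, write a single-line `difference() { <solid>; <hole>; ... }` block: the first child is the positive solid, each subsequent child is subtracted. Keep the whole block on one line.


difference() { translate([382, 394, 0]) cube([3830, 105, 2870]); translate([2259, 394, 0]) cube([852, 105, 2096]); }
translate([382, 4289, 0]) cube([3830, 105, 2870]);
translate([382, 499, 0]) cube([105, 3790, 2870]);
translate([4107, 499, 0]) cube([105, 3790, 2870]);


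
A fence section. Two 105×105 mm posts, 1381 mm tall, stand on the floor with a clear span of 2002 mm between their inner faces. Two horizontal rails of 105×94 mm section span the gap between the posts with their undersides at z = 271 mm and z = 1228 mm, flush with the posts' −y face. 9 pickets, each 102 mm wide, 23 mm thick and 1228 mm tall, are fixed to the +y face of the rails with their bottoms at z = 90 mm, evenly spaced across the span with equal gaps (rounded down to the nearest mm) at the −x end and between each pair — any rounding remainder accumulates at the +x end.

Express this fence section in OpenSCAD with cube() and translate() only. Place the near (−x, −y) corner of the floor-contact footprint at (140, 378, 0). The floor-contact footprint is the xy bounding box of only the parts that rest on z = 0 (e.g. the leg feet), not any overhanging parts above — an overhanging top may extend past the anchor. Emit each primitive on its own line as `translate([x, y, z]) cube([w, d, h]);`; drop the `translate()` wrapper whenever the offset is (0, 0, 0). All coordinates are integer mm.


translate([140, 378, 0]) cube([105, 105, 1381]);
translate([2247, 378, 0]) cube([105, 105, 1381]);
translate([245, 378, 271]) cube([2002, 105, 94]);
translate([245, 378, 1228]) cube([2002, 105, 94]);
translate([353, 483, 90]) cube([102, 23, 1228]);
translate([563, 483, 90]) cube([102, 23, 1228]);
translate([773, 483, 90]) cube([102, 23, 1228]);
translate([983, 483, 90]) cube([102, 23, 1228]);
translate([1193, 483, 90]) cube([102, 23, 1228]);
translate([1403, 483, 90]) cube([102, 23, 1228]);
translate([1613, 483, 90]) cube([102, 23, 1228]);
translate([1823, 483, 90]) cube([102, 23, 1228]);
translate([2033, 483, 90]) cube([102, 23, 1228]);


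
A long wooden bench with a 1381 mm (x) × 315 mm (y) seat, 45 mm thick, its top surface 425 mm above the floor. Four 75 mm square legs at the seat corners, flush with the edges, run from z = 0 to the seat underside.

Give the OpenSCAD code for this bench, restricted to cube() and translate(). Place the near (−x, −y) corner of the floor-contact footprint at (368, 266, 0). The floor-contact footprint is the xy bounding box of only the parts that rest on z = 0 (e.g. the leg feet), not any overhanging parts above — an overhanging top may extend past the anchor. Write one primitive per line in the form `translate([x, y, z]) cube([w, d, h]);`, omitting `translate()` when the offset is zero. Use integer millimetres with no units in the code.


// leg_h = 425 − 45 = 380
translate([368, 266, 380]) cube([1381, 315, 45]);
translate([368, 266, 0]) cube([75, 75, 380]);
translate([368, 506, 0]) cube([75, 75, 380]);
translate([1674, 266, 0]) cube([75, 75, 380]);
translate([1674, 506, 0]) cube([75, 75, 380]);


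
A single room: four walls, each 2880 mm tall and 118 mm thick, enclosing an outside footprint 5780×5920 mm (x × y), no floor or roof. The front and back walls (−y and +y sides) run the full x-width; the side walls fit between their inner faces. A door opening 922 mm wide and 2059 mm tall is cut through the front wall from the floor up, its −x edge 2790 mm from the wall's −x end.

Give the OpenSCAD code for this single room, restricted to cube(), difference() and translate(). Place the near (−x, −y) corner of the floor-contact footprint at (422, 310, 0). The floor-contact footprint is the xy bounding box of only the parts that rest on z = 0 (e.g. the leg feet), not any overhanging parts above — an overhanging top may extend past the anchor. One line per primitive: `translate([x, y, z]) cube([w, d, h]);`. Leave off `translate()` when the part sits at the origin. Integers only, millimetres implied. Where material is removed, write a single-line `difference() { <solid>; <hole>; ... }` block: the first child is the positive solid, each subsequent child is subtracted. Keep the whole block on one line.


difference() { translate([422, 310, 0]) cube([5780, 118, 2880]); translate([3212, 310, 0]) cube([922, 118, 2059]); }
translate([422, 6112, 0]) cube([5780, 118, 2880]);
translate([422, 428, 0]) cube([118, 5684, 2880]);
translate([6084, 428, 0]) cube([118, 5684, 2880]);


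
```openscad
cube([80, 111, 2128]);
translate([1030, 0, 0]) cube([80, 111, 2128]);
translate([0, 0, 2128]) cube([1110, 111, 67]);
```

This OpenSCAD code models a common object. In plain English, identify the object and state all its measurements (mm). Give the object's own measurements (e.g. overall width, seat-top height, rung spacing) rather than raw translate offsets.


A door frame. The clear opening is 950 mm wide and 2128 mm high. Two 80 mm wide jambs, 111 mm deep, stand either side of the opening from the floor to the top of the opening. A 67 mm thick head sits across the top of both jambs, spanning the full outside width of the frame.


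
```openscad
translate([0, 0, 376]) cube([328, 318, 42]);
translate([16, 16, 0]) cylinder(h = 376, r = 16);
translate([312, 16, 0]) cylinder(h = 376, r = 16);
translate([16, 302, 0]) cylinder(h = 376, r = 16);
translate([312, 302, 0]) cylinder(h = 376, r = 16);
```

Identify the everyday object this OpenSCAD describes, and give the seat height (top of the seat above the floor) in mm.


A stool. The seat height is 418 mm.

A 328×318×42 slab at z = 376 on four corner cylinders — a stool. The seat top is 376 + 42 = 418 mm.


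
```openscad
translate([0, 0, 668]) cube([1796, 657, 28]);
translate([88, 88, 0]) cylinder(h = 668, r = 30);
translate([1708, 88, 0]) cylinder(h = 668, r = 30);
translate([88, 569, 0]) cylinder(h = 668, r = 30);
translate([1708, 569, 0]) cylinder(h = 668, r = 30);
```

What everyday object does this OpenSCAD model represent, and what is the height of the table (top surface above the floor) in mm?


A table. The table height is 696 mm.

A 1796×657×28 slab sits at z = 668 on four Ø60 mm round legs — a table. The top surface is at 668 + 28 = 696 mm.


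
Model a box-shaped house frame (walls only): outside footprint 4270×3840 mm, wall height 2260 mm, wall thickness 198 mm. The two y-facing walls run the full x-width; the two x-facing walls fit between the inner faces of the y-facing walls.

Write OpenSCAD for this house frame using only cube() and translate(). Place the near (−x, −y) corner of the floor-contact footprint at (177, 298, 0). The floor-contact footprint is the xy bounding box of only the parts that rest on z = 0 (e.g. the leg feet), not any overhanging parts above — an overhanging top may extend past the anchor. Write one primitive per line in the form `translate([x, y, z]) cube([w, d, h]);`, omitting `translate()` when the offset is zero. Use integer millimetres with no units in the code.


translate([177, 298, 0]) cube([4270, 198, 2260]);
translate([177, 3940, 0]) cube([4270, 198, 2260]);
translate([177, 496, 0]) cube([198, 3444, 2260]);
translate([4249, 496, 0]) cube([198, 3444, 2260]);


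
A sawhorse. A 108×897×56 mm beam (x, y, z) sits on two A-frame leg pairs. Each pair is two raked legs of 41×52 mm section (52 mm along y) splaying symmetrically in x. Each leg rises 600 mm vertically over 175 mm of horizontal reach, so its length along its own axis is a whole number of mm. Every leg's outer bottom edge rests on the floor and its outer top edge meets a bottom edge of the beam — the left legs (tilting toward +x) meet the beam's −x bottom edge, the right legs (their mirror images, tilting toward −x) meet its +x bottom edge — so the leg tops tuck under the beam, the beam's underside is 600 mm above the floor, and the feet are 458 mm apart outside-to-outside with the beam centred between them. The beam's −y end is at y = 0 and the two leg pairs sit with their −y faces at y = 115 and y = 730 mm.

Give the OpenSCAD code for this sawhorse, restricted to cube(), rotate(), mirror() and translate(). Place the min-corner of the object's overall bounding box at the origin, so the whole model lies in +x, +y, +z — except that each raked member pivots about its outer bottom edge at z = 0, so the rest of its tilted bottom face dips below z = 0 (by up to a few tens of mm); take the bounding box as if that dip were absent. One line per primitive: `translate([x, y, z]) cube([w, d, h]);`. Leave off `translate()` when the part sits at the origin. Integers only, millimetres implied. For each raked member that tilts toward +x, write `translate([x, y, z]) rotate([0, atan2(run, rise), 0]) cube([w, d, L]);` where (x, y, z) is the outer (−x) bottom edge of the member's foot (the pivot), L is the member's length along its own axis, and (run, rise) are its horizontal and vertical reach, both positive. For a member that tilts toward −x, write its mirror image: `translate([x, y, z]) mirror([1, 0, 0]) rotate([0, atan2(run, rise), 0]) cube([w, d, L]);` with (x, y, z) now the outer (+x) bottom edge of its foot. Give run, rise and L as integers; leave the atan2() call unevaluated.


translate([175, 0, 600]) cube([108, 897, 56]);
translate([0, 115, 0]) rotate([0, atan2(175, 600), 0]) cube([41, 52, 625]);
translate([458, 115, 0]) mirror([1, 0, 0]) rotate([0, atan2(175, 600), 0]) cube([41, 52, 625]);
translate([0, 730, 0]) rotate([0, atan2(175, 600), 0]) cube([41, 52, 625]);
translate([458, 730, 0]) mirror([1, 0, 0]) rotate([0, atan2(175, 600), 0]) cube([41, 52, 625]);


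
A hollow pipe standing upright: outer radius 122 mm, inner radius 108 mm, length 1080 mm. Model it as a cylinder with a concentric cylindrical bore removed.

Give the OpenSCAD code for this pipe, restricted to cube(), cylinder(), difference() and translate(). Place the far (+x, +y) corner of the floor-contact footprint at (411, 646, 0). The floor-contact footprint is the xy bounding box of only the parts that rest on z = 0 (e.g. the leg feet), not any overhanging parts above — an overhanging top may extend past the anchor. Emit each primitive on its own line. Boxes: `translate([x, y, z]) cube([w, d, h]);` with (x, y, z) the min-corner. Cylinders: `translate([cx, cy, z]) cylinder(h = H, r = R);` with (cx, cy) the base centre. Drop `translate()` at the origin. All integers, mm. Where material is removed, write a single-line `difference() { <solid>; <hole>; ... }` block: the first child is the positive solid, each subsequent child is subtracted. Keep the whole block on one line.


difference() { translate([289, 524, 0]) cylinder(h = 1080, r = 122); translate([289, 524, 0]) cylinder(h = 1080, r = 108); }


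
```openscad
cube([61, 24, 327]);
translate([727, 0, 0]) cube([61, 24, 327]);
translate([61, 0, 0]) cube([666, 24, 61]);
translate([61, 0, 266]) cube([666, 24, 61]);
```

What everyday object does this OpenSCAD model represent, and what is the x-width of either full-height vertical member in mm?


A picture frame. The border width is 61 mm.

Four thin pieces enclosing a rectangular opening — a picture frame. The two full-height stiles are 327 mm tall; the top rail sits at z = 266 and is 61 mm tall, so the border above the opening is 327 − 266 = 61 mm, matching the stile x-width.


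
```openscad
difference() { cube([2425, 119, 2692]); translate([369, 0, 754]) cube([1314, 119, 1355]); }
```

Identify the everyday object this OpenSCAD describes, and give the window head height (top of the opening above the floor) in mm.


A wall with a window opening. The window head height is 2109 mm.

A wall with a rectangular opening subtracted — a window. Sill at z = 754, opening 1355 mm tall, so the head is at 754 + 1355 = 2109 mm.


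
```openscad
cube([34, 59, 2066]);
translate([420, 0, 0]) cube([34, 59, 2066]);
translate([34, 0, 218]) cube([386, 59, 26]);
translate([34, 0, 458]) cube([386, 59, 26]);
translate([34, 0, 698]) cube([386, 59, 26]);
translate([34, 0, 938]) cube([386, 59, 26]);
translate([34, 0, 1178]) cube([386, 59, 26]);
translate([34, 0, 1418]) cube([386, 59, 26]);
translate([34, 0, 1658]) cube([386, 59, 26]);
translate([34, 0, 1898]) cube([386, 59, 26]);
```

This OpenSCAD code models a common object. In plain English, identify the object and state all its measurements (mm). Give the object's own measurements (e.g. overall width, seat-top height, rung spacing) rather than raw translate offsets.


A straight ladder. Two 34×59 mm vertical rails, 2066 mm tall, stand 454 mm apart (outside-to-outside) with their front faces coplanar on the −y side. 8 rungs, each 59 mm deep and 26 mm tall, span between the inner faces of the rails, front faces flush with the rails. The lowest rung's underside is at z = 218 mm and rungs are spaced 240 mm apart (underside to underside).


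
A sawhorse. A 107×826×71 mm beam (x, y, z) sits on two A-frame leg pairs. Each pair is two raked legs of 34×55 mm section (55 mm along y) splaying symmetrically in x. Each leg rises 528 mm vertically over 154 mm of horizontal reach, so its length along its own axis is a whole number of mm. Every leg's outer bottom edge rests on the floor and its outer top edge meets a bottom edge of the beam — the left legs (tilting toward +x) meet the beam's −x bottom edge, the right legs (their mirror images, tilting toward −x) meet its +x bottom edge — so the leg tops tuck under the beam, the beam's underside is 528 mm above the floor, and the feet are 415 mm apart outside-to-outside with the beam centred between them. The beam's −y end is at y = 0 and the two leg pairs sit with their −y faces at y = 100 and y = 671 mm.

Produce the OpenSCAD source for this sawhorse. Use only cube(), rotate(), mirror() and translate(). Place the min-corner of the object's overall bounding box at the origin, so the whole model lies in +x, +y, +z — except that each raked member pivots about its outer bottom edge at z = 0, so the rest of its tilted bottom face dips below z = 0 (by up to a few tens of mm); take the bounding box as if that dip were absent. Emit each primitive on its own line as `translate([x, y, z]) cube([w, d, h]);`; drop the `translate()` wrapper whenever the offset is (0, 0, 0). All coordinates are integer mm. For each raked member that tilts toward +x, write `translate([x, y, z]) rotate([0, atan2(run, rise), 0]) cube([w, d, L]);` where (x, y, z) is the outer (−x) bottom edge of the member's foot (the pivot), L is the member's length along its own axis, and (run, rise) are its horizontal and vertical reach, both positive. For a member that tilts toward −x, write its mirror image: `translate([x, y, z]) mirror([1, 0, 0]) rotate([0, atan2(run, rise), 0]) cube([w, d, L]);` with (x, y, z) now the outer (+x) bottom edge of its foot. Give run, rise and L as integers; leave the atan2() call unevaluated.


// leg length = √(154² + 528²) = 550
// right-leg outer foot x = 2·154 + 107 = 415
// beam min-corner = (154, 0, 528)
translate([154, 0, 528]) cube([107, 826, 71]);
translate([0, 100, 0]) rotate([0, atan2(154, 528), 0]) cube([34, 55, 550]);
translate([415, 100, 0]) mirror([1, 0, 0]) rotate([0, atan2(154, 528), 0]) cube([34, 55, 550]);
translate([0, 671, 0]) rotate([0, atan2(154, 528), 0]) cube([34, 55, 550]);
translate([415, 671, 0]) mirror([1, 0, 0]) rotate([0, atan2(154, 528), 0]) cube([34, 55, 550]);


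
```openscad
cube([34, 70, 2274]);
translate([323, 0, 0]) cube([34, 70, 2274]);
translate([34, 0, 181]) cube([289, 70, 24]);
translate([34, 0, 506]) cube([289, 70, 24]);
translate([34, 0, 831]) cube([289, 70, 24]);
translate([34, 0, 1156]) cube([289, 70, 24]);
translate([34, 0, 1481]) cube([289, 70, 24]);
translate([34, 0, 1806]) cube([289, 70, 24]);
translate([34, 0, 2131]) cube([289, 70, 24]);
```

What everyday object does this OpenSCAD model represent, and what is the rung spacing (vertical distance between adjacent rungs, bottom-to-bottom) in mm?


A ladder. The rung spacing is 325 mm.

Two tall 34×70 posts with 7 short bars between them — a ladder. Adjacent rungs sit at z = 181 and z = 506, so the spacing is 506 − 181 = 325 mm.


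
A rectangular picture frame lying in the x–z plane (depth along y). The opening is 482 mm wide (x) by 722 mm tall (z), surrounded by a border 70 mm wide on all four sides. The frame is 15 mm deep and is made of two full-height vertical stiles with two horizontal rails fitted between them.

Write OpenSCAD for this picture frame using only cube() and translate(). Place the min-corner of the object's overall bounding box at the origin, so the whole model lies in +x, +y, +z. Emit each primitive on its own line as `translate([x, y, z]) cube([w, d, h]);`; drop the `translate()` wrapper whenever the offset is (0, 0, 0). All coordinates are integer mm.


cube([70, 15, 862]);
translate([552, 0, 0]) cube([70, 15, 862]);
translate([70, 0, 0]) cube([482, 15, 70]);
translate([70, 0, 792]) cube([482, 15, 70]);


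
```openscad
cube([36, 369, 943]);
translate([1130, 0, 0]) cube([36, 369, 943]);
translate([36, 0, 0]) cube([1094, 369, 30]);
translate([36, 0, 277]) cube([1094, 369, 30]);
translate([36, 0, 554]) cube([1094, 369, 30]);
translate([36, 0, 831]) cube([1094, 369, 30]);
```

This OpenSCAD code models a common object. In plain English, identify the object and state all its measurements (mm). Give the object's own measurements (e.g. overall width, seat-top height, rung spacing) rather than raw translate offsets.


An open bookshelf. Two side panels, each 36 mm thick, 369 mm deep and 943 mm tall, stand 1166 mm apart (outside-to-outside). Between them sit 4 shelves, each 30 mm thick and 369 mm deep, spanning the full gap between the sides. The bottom shelf rests on the floor (its underside at z = 0) and the clear gap between one shelf's top and the next shelf's underside is 247 mm.


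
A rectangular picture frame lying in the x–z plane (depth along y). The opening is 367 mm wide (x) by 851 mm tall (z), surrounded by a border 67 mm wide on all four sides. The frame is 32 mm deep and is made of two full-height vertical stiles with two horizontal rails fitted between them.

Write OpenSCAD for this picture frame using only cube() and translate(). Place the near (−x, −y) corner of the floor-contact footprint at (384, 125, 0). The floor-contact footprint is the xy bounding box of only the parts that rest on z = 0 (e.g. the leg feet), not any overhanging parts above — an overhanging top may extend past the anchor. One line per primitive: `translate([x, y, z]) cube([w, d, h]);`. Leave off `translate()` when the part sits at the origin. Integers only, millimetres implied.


translate([384, 125, 0]) cube([67, 32, 985]);
translate([818, 125, 0]) cube([67, 32, 985]);
translate([451, 125, 0]) cube([367, 32, 67]);
translate([451, 125, 918]) cube([367, 32, 67]);


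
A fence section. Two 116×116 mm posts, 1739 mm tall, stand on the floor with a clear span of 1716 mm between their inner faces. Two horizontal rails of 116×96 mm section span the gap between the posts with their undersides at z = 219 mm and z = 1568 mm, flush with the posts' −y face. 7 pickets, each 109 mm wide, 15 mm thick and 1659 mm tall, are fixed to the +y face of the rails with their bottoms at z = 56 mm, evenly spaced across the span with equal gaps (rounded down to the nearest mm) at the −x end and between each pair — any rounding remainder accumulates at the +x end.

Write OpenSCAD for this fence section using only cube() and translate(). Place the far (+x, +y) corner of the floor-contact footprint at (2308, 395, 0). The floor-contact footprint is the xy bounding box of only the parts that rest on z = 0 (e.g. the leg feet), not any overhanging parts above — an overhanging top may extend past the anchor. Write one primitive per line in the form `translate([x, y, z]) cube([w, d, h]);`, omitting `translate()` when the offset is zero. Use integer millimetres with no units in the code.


translate([360, 279, 0]) cube([116, 116, 1739]);
translate([2192, 279, 0]) cube([116, 116, 1739]);
translate([476, 279, 219]) cube([1716, 116, 96]);
translate([476, 279, 1568]) cube([1716, 116, 96]);
translate([595, 395, 56]) cube([109, 15, 1659]);
translate([823, 395, 56]) cube([109, 15, 1659]);
translate([1051, 395, 56]) cube([109, 15, 1659]);
translate([1279, 395, 56]) cube([109, 15, 1659]);
translate([1507, 395, 56]) cube([109, 15, 1659]);
translate([1735, 395, 56]) cube([109, 15, 1659]);
translate([1963, 395, 56]) cube([109, 15, 1659]);


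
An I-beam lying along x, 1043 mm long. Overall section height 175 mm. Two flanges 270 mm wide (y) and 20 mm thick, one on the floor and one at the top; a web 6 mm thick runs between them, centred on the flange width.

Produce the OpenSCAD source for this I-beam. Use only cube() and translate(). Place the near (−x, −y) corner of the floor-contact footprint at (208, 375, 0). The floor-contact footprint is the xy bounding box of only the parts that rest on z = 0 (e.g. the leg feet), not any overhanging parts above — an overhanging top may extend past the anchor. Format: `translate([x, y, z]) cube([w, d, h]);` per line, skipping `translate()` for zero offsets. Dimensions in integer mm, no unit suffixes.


translate([208, 375, 0]) cube([1043, 270, 20]);
translate([208, 507, 20]) cube([1043, 6, 135]);
translate([208, 375, 155]) cube([1043, 270, 20]);


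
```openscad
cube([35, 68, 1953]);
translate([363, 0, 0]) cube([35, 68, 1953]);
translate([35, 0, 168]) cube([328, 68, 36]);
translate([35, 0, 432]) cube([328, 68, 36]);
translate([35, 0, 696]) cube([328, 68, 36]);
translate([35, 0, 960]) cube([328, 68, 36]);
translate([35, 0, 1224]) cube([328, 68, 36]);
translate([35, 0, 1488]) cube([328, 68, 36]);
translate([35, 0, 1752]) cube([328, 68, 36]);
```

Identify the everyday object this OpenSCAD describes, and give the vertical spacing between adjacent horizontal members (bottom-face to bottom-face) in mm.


A ladder. The rung spacing is 264 mm.

Two tall 35×68 posts with 7 short bars between them — a ladder. Adjacent rungs sit at z = 168 and z = 432, so the spacing is 432 − 168 = 264 mm.


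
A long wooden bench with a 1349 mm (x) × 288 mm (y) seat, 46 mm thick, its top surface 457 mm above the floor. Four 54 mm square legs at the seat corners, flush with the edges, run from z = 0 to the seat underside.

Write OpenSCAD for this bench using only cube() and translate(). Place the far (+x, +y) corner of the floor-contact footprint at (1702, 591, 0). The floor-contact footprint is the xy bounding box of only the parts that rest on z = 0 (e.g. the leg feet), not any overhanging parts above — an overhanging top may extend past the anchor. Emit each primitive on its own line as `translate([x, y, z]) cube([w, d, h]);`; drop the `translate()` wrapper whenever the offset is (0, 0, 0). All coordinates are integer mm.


translate([353, 303, 411]) cube([1349, 288, 46]);
translate([353, 303, 0]) cube([54, 54, 411]);
translate([353, 537, 0]) cube([54, 54, 411]);
translate([1648, 303, 0]) cube([54, 54, 411]);
translate([1648, 537, 0]) cube([54, 54, 411]);


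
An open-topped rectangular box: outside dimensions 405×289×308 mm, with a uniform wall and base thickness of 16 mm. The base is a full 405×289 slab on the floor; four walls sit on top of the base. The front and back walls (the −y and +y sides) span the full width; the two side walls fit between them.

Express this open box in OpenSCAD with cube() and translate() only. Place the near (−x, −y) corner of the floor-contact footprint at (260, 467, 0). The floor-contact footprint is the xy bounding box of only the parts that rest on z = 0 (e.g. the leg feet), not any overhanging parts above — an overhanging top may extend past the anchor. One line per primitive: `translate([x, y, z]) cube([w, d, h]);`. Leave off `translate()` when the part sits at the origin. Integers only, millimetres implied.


translate([260, 467, 0]) cube([405, 289, 16]);
translate([260, 467, 16]) cube([405, 16, 292]);
translate([260, 740, 16]) cube([405, 16, 292]);
translate([260, 483, 16]) cube([16, 257, 292]);
translate([649, 483, 16]) cube([16, 257, 292]);


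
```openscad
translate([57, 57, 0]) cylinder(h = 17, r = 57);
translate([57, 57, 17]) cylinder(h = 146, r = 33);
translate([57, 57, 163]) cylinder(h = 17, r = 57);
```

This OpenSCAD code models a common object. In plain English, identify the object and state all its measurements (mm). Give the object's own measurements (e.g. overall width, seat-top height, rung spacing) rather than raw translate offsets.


A spool: two coaxial disc flanges of radius 57 mm and thickness 17 mm, joined by a core cylinder of radius 33 mm and height 146 mm. The lower flange rests on z = 0 and the three cylinders share a vertical axis.


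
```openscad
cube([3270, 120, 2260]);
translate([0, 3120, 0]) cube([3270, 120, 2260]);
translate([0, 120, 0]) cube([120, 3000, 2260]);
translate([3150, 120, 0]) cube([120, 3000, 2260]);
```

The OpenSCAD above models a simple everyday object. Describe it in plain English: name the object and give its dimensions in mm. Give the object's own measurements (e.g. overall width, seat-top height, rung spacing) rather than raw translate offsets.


The wall frame of a small rectangular building: four walls, each 2260 mm tall and 120 mm thick, enclosing a footprint 3270 mm (x) by 3240 mm (y) outside-to-outside, with no floor or roof. The front and back walls (the −y and +y sides) span the full width; the two side walls fit between them.
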